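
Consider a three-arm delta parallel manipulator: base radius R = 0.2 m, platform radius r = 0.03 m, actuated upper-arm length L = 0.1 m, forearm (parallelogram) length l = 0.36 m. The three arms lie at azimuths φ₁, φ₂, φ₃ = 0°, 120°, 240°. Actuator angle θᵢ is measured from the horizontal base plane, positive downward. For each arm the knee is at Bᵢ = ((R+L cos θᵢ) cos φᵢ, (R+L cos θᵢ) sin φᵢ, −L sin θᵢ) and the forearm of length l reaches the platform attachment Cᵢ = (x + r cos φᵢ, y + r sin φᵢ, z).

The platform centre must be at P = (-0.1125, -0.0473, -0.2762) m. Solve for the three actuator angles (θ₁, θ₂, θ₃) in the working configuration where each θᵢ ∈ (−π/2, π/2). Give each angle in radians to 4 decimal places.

θ₁ = 1.3089, θ₂ = 0.4360, θ₃ = -0.3491

arm 1 (φ=0.0°): x'=-0.1125, y'=-0.0473
  A=0.2825, B=-0.2762, C=(l²−L²−A²−y'²−z²)/(2L)=-0.1936
  √(A²+B²)=0.3951;  θ1 = -0.7741+2.0831 ≈ 1.3089
rotate P by −φ2: (0.0153, 0.1211, -0.2762)
  A cos θ + B sin θ = C:  0.1547·cos θ + -0.2762·sin θ = 0.0236
  θ2 = atan2(B,A) + arccos(C/0.3166) = 0.4360
φ3=240.0° → target in arm frame (0.0972, -0.0738)
  A=0.0728, B=-0.2762, C=(l²−L²−A²−y'²−z²)/(2L)=0.1629
  γ=atan2(-0.2762,0.0728)=-1.3131;  ψ=arccos(0.5702)=0.9641;  θ3=γ+ψ≈-0.3491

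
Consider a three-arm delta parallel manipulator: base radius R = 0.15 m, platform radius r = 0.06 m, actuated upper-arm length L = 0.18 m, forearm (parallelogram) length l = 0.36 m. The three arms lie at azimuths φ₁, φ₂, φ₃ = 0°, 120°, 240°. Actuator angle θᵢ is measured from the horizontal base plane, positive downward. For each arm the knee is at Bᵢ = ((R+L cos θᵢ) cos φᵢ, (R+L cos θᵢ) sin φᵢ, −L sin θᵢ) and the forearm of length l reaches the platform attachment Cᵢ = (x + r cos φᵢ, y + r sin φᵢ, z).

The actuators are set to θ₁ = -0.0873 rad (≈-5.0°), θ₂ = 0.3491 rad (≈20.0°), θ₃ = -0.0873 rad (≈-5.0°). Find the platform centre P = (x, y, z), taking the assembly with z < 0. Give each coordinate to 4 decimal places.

S1 = (0.2693·cos0.0°, 0.2693·sin0.0°, 0.0157) = (0.2693, 0.0000, 0.0157)
arm 2 at φ=120.0°: (R−r)+L cos θ2 = 0.2591;  S2 = (-0.1296, 0.2244, -0.0616)
S3 = (0.2693·cos240.0°, 0.2693·sin240.0°, 0.0157) = (-0.1347, -0.2332, 0.0157)
eliminate P² terms by subtracting sphere 1 from 2 and 3
[-0.7978 0.4488 -0.1545]·P = -0.0018;  [-0.8079 -0.4665 0.0000]·P = 0.0000
det = 0.7348;  x = 0.0012+-0.0981z,  y = -0.0020+0.1699z
sphere 1 gives Az²+Bz+C=0 with A=1.0385, B=0.0205, C=-0.0574;  B²−4AC=0.2390;  roots -0.2453, 0.2255;  negative root z = -0.2453
x = 0.0252, y = -0.0437

(0.0252, -0.0437, -0.2453)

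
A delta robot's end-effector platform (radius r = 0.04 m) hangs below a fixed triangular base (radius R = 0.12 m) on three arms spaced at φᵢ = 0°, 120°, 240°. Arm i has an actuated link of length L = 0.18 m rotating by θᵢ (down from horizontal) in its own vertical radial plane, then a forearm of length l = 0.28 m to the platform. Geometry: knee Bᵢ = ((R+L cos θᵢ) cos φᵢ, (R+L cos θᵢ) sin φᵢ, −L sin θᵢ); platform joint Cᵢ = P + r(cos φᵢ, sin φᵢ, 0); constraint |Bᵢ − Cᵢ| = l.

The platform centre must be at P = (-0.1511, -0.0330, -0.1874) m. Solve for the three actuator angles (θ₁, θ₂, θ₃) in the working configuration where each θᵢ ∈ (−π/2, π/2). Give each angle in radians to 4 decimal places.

θ₁ = 1.3088, θ₂ = 0.3494, θ₃ = -0.0872

φ1=0.0° → target in arm frame (-0.1511, -0.0330)
  A=0.2311, B=-0.1874, C=(l²−L²−A²−y'²−z²)/(2L)=-0.1212
  θ1 = atan2(B,A) + arccos(C/0.2975) = 1.3088
rotate P by −φ2: (0.0470, 0.1474, -0.1874)
  A cos θ + B sin θ = C:  0.0330·cos θ + -0.1874·sin θ = -0.0331
  θ2 = atan2(B,A) + arccos(C/0.1903) = 0.3494
arm 3 (φ=240.0°): x'=0.1041, y'=-0.1144
  A cos θ + B sin θ = C:  -0.0241·cos θ + -0.1874·sin θ = -0.0077
  γ=atan2(-0.1874,-0.0241)=-1.6988;  ψ=arccos(-0.0408)=1.6117;  θ3=γ+ψ≈-0.0872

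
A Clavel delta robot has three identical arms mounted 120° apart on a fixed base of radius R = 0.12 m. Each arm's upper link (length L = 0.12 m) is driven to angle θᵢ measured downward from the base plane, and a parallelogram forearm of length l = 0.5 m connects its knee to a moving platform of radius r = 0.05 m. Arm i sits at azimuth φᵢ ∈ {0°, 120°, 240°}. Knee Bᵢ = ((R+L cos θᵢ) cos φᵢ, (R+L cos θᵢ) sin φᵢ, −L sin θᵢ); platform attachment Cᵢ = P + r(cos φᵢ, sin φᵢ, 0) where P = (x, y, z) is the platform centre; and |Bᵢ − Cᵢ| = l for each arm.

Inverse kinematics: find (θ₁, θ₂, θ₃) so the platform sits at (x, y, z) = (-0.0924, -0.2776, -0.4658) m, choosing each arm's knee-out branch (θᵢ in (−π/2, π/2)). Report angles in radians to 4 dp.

φ1=0.0° → target in arm frame (-0.0924, -0.2776)
  A cos θ + B sin θ = C:  0.1624·cos θ + -0.4658·sin θ = -0.3534
  γ=atan2(-0.4658,0.1624)=-1.2353;  ψ=arccos(-0.7163)=2.3693;  θ1=γ+ψ≈1.1340
rotate P by −φ2: (-0.1942, 0.2188, -0.4658)
  e−x'=0.2642;  (l²−L²−(e−x')²−y'²−z²)/2L = -0.4127
  θ2 = atan2(B,A) + arccos(C/0.5355) = 1.3960
rotate P by −φ3: (0.2866, 0.0588, -0.4658)
  A cos θ + B sin θ = C:  -0.2166·cos θ + -0.4658·sin θ = -0.1323
  θ3 = atan2(B,A) + arccos(C/0.5137) = -0.1749

θ₁ = 1.1340, θ₂ = 1.3960, θ₃ = -0.1749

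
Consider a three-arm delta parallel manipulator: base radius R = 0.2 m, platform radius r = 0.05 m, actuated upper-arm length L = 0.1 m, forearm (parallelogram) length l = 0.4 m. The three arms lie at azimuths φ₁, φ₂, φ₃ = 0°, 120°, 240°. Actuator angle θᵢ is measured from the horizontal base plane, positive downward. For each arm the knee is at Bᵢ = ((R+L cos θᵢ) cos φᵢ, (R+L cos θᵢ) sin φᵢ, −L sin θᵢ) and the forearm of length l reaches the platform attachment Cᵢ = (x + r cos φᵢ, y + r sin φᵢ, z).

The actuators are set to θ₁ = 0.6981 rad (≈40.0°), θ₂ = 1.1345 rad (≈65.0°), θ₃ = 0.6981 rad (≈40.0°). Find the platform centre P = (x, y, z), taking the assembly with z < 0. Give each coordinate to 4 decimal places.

arm 1 at φ=0.0°: e+L cos θ1 = 0.2266;  S1 = (0.2266, 0.0000, -0.0643)
arm 2 at φ=120.0°: e+L cos θ2 = 0.1923;  S2 = (-0.0961, 0.1665, -0.0906)
arm 3 at φ=240.0°: e+L cos θ3 = 0.2266;  S3 = (-0.1133, -0.1962, -0.0643)
|S₂|²−|S₁|² = -0.0103;  |S₃|²−|S₁|² = 0.0000
linear system: -0.6455x+0.3330y = -0.0103−-0.0527z; -0.6798x+-0.3925y = 0.0000−0.0000z
det = 0.4797;  x = 0.0084+-0.0431z,  y = -0.0146+0.0747z
sphere 1 gives Az²+Bz+C=0 with A=1.0074, B=0.1452, C=-0.1081;  B²−4AC=0.4565;  roots -0.4074, 0.2633;  negative root z = -0.4074
x = 0.0260, y = -0.0450

(0.0260, -0.0450, -0.4074)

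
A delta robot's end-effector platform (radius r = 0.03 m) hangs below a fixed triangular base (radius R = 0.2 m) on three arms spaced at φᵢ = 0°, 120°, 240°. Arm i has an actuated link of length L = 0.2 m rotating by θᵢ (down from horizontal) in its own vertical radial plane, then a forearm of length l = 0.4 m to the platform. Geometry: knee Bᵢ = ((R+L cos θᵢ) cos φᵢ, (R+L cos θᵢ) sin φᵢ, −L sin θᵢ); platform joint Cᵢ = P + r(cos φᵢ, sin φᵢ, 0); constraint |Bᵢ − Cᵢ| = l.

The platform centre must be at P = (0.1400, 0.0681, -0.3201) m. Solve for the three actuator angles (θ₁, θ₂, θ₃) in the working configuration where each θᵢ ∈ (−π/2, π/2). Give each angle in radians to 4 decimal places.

rotate P by −φ1: (0.1400, 0.0681, -0.3201)
  A=0.0300, B=-0.3201, C=(l²−L²−A²−y'²−z²)/(2L)=0.0300
  √(A²+B²)=0.3215;  θ1 = -1.4773+1.4774 ≈ 0.0000
φ2=120.0° → target in arm frame (-0.0110, -0.1553)
  A cos θ + B sin θ = C:  0.1810·cos θ + -0.3201·sin θ = -0.0984
  √(A²+B²)=0.3677;  θ2 = -1.0561+1.8416 ≈ 0.7855
rotate P by −φ3: (-0.1290, 0.0872, -0.3201)
  A cos θ + B sin θ = C:  0.2990·cos θ + -0.3201·sin θ = -0.1986
  θ3 = atan2(B,A) + arccos(C/0.4380) = 1.2220

θ₁ = 0.0000, θ₂ = 0.7855, θ₃ = 1.2220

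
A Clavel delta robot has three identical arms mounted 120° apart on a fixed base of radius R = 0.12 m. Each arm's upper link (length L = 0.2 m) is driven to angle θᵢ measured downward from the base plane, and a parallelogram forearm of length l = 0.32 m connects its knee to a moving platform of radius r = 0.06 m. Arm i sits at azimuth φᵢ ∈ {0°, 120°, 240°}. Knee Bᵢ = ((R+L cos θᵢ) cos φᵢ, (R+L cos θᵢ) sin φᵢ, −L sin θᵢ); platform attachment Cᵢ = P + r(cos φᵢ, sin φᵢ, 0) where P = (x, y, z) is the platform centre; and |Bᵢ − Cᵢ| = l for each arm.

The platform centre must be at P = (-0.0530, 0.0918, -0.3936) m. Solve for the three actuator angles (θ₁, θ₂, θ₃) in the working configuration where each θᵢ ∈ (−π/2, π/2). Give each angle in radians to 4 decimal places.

φ1=0.0° → target in arm frame (-0.0530, 0.0918)
  A=0.1130, B=-0.3936, C=(l²−L²−A²−y'²−z²)/(2L)=-0.2843
  γ=atan2(-0.3936,0.1130)=-1.2912;  ψ=arccos(-0.6942)=2.3382;  θ1=γ+ψ≈1.0469
rotate P by −φ2: (0.1060, 0.0000, -0.3936)
  A cos θ + B sin θ = C:  -0.0460·cos θ + -0.3936·sin θ = -0.2366
  √(A²+B²)=0.3963;  θ2 = -1.6871+2.2106 ≈ 0.5235
rotate P by −φ3: (-0.0530, -0.0918, -0.3936)
  e−x'=0.1130;  (l²−L²−(e−x')²−y'²−z²)/2L = -0.2843
  √(A²+B²)=0.4095;  θ3 = -1.2912+2.3382 ≈ 1.0469

θ₁ = 1.0469, θ₂ = 0.5235, θ₃ = 1.0469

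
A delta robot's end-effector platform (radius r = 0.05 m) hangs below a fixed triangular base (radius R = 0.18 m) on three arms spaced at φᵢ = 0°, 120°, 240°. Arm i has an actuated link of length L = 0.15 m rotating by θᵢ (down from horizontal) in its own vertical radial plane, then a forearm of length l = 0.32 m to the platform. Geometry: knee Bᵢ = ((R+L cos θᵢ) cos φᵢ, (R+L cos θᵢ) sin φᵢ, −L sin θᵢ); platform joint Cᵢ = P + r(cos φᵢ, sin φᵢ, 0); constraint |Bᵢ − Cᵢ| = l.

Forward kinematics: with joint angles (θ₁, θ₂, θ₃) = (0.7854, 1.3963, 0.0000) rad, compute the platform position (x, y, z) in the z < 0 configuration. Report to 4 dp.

(0.0048, -0.1489, -0.2696)

φ1=0.0°: virtual centre (0.2361, 0.0000, -0.1061), radius l
φ2=120.0°: virtual centre (-0.0780, 0.1351, -0.1477), radius l
φ3=240.0°: virtual centre (-0.1400, -0.2425, 0.0000), radius l
|centre ₂|²−|centre ₁|² = -0.0208;  |centre ₃|²−|centre ₁|² = 0.0114
[-0.6282 0.2703 -0.0833]·P = -0.0208;  [-0.7521 -0.4850 0.2121]·P = 0.0114
det = 0.5079;  x = 0.0138+0.0333z,  y = -0.0449+0.3857z
into |P−centre ₁|² = l²: 1.1499z² + 0.1626z + -0.0397 = 0;  Δ = 0.2092;  z = -0.2696 or 0.1281 → z<0 root = -0.2696
x = 0.0048, y = -0.1489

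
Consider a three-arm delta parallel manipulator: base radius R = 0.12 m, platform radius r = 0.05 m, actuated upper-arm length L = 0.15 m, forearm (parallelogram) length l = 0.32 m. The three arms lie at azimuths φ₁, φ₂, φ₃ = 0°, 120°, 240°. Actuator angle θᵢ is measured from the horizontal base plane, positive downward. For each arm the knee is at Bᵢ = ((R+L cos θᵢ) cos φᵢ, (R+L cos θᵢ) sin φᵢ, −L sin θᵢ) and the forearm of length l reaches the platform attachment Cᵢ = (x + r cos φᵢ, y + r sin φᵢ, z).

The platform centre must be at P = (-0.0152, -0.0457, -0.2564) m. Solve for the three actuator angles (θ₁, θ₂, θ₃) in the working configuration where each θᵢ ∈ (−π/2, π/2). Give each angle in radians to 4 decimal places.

θ₁ = 0.2614, θ₂ = 0.3488, θ₃ = -0.0875

arm 1 (φ=0.0°): x'=-0.0152, y'=-0.0457
  e−x'=0.0852;  (l²−L²−(e−x')²−y'²−z²)/2L = 0.0160
  θ1 = atan2(B,A) + arccos(C/0.2702) = 0.2614
arm 2 (φ=120.0°): x'=-0.0320, y'=0.0360
  e−x'=0.1020;  (l²−L²−(e−x')²−y'²−z²)/2L = 0.0082
  γ=atan2(-0.2564,0.1020)=-1.1923;  ψ=arccos(0.0297)=1.5410;  θ2=γ+ψ≈0.3488
rotate P by −φ3: (0.0472, 0.0097, -0.2564)
  A cos θ + B sin θ = C:  0.0228·cos θ + -0.2564·sin θ = 0.0451
  γ=atan2(-0.2564,0.0228)=-1.4820;  ψ=arccos(0.1754)=1.3945;  θ3=γ+ψ≈-0.0875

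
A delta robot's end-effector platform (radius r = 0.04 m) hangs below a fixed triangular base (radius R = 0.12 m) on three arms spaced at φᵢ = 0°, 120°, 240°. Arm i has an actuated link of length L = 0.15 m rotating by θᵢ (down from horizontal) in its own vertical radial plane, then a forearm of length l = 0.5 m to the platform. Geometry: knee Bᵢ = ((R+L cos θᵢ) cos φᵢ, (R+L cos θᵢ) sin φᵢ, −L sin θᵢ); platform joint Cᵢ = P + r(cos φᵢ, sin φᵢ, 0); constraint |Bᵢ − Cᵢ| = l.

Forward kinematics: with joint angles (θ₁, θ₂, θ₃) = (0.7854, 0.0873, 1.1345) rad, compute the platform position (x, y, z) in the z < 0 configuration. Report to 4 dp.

(-0.0292, 0.2098, -0.5056)

S1 = (0.1861·cos0.0°, 0.1861·sin0.0°, -0.1061) = (0.1861, 0.0000, -0.1061)
φ2=120.0°: virtual centre (-0.1147, 0.1987, -0.0131), radius l
S3 = (0.1434·cos240.0°, 0.1434·sin240.0°, -0.1359) = (-0.0717, -0.1242, -0.1359)
|S₂|²−|S₁|² = 0.0069;  |S₃|²−|S₁|² = -0.0068
plane₁₂: -0.6016x+0.3974y+0.1860z = 0.0069
Cramer: x(z) = 0.0028+0.0633z;  y(z) = 0.0217-0.3721z
into |P−S₁|² = l²: 1.1425z² + 0.1728z + -0.2047 = 0;  Δ = 0.9653;  z = -0.5056 or 0.3544 → z<0 root = -0.5056
x = -0.0292, y = 0.2098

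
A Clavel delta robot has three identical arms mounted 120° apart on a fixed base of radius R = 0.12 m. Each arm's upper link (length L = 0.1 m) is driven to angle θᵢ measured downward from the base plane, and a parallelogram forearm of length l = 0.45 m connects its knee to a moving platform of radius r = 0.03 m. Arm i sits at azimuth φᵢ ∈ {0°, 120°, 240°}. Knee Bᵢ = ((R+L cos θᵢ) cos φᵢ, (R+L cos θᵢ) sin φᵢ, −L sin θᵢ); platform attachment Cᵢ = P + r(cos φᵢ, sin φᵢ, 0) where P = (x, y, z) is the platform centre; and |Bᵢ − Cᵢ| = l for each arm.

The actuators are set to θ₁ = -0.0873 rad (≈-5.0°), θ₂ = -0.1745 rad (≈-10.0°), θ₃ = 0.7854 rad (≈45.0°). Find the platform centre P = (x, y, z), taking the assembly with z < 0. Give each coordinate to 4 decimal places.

(0.0620, 0.1285, -0.4032)

arm 1 at φ=0.0°: e+L cos θ1 = 0.1896;  O1 = (0.1896, 0.0000, 0.0087)
φ2=120.0°: virtual centre (-0.0942, 0.1632, 0.0174), radius l
O3 = (0.1607·cos240.0°, 0.1607·sin240.0°, -0.0707) = (-0.0804, -0.1392, -0.0707)
|O₂|²−|O₁|² = -0.0002;  |O₃|²−|O₁|² = -0.0052
plane₁₂: -0.5677x+0.3265y+0.0173z = -0.0002
Cramer: x(z) = 0.0053-0.1407z;  y(z) = 0.0085-0.2977z
sphere 1 gives Az²+Bz+C=0 with A=1.1084, B=0.0294, C=-0.1684;  B²−4AC=0.7473;  roots -0.4032, 0.3767;  negative root z = -0.4032
x = 0.0620, y = 0.1285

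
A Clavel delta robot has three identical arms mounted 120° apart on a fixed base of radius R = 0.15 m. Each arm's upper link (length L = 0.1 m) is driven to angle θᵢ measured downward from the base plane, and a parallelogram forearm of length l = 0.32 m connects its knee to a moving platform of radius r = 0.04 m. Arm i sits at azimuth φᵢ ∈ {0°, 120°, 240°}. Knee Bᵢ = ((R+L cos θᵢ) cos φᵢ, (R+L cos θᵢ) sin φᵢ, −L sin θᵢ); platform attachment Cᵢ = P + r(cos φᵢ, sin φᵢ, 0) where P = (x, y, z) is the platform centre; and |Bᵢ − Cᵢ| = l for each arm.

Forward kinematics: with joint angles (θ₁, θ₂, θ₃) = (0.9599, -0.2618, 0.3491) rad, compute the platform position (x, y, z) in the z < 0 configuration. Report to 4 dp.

(-0.0915, 0.0452, -0.2646)

φ1=0.0°: virtual centre (0.1674, 0.0000, -0.0819), radius l
centre 2 = (0.2066·cos120.0°, 0.2066·sin120.0°, 0.0259) = (-0.1033, 0.1789, 0.0259)
centre 3 = (0.2040·cos240.0°, 0.2040·sin240.0°, -0.0342) = (-0.1020, -0.1766, -0.0342)
eliminate P² terms by subtracting sphere 1 from 2 and 3
[-0.5413 0.3578 0.2156]·P = 0.0086;  [-0.5387 -0.3533 0.0954]·P = 0.0081
det = 0.3840;  x = -0.0154+0.2873z,  y = 0.0008+-0.1679z
sphere 1 gives Az²+Bz+C=0 with A=1.1107, B=0.0585, C=-0.0623;  B²−4AC=0.2801;  roots -0.2646, 0.2119;  negative root z = -0.2646
x = -0.0915, y = 0.0452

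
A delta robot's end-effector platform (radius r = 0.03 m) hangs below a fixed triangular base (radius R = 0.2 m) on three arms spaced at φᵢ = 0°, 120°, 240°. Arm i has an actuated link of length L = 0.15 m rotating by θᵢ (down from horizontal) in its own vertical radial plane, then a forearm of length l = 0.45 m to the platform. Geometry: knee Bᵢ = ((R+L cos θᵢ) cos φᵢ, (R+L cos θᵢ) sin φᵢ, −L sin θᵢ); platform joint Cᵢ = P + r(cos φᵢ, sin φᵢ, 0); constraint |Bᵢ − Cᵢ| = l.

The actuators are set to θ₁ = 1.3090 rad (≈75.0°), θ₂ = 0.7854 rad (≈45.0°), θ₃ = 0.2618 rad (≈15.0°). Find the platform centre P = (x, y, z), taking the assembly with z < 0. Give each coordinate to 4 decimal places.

(-0.1270, -0.0655, -0.4371)

φ1=0.0°: virtual centre (0.2088, 0.0000, -0.1449), radius l
S2 = (0.2761·cos120.0°, 0.2761·sin120.0°, -0.1061) = (-0.1380, 0.2391, -0.1061)
S3 = (0.3149·cos240.0°, 0.3149·sin240.0°, -0.0388) = (-0.1574, -0.2727, -0.0388)
|S₂|²−|S₁|² = 0.0229;  |S₃|²−|S₁|² = 0.0361
linear system: -0.6937x+0.4782y = 0.0229−0.0776z; -0.7325x+-0.5454y = 0.0361−0.2121z
det = 0.7286;  x = -0.0408+0.1973z,  y = -0.0113+0.1239z
quadratic in z: (1.0543)z²+(0.1885)z+(-0.1191)=0, √Δ=0.7333 → z ∈ {-0.4371, 0.2584}; z = -0.4371 (taking z<0)
x = -0.1270, y = -0.0655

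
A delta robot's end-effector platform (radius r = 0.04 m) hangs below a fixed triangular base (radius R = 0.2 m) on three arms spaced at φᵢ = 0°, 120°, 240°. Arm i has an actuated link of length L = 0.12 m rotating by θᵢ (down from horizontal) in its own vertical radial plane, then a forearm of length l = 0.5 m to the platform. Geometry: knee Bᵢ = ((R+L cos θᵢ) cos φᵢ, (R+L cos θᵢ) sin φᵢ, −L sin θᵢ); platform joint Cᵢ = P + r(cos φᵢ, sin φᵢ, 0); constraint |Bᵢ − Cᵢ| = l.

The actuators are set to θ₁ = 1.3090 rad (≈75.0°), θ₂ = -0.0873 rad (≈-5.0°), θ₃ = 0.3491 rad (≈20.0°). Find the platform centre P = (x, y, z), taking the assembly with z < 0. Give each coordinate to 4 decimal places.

arm 1 at φ=0.0°: ρ1 = 0.1911;  S1 = (0.1911, 0.0000, -0.1159)
arm 2 at φ=120.0°: ρ2 = 0.2795;  S2 = (-0.1398, 0.2421, 0.0105)
φ3=240.0°: virtual centre (-0.1364, -0.2362, -0.0410), radius l
eliminate P² terms by subtracting sphere 1 from 2 and 3
plane₁₂: -0.6617x+0.4842y+0.2527z = 0.0283
det = 0.6297;  x = -0.0413+0.3048z,  y = 0.0020+-0.1055z
sphere 1 gives Az²+Bz+C=0 with A=1.1040, B=0.0897, C=-0.1825;  B²−4AC=0.8142;  roots -0.4493, 0.3680;  negative root z = -0.4493
x = -0.1783, y = 0.0494

(-0.1783, 0.0494, -0.4493)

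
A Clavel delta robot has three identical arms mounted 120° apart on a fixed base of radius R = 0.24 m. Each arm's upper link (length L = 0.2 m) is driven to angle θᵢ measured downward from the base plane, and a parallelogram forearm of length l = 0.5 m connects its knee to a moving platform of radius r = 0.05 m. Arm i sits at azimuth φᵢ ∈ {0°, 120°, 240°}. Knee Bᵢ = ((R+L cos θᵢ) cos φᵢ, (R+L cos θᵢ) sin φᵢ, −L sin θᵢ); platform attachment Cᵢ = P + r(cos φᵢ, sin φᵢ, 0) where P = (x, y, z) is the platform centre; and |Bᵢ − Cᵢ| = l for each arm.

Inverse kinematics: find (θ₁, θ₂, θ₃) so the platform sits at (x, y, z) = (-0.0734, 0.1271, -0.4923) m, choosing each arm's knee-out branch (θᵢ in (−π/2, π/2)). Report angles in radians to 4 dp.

φ1=0.0° → target in arm frame (-0.0734, 0.1271)
  A=0.2634, B=-0.4923, C=(l²−L²−A²−y'²−z²)/(2L)=-0.2947
  θ1 = atan2(B,A) + arccos(C/0.5583) = 1.0474
rotate P by −φ2: (0.1468, 0.0000, -0.4923)
  A cos θ + B sin θ = C:  0.0432·cos θ + -0.4923·sin θ = -0.0856
  θ2 = atan2(B,A) + arccos(C/0.4942) = 0.2616
rotate P by −φ3: (-0.0734, -0.1271, -0.4923)
  A cos θ + B sin θ = C:  0.2634·cos θ + -0.4923·sin θ = -0.2947
  √(A²+B²)=0.5583;  θ3 = -1.0796+2.1269 ≈ 1.0473

θ₁ = 1.0474, θ₂ = 0.2616, θ₃ = 1.0473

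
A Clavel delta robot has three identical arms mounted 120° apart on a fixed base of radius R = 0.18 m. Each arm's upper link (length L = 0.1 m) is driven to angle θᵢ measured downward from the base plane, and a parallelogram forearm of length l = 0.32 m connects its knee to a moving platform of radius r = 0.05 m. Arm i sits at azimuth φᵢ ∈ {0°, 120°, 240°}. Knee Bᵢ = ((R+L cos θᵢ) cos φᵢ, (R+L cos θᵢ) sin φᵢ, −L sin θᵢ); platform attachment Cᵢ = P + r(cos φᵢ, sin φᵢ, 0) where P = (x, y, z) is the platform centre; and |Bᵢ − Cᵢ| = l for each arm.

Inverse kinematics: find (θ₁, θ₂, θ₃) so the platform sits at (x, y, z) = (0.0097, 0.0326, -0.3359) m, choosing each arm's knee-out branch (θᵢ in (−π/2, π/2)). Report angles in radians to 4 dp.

θ₁ = 0.8721, θ₂ = 0.7851, θ₃ = 1.1342

rotate P by −φ1: (0.0097, 0.0326, -0.3359)
  e−x'=0.1203;  (l²−L²−(e−x')²−y'²−z²)/2L = -0.1798
  θ1 = atan2(B,A) + arccos(C/0.3568) = 0.8721
rotate P by −φ2: (0.0234, -0.0247, -0.3359)
  e−x'=0.1066;  (l²−L²−(e−x')²−y'²−z²)/2L = -0.1620
  θ2 = atan2(B,A) + arccos(C/0.3524) = 0.7851
arm 3 (φ=240.0°): x'=-0.0331, y'=-0.0079
  e−x'=0.1631;  (l²−L²−(e−x')²−y'²−z²)/2L = -0.2354
  θ3 = atan2(B,A) + arccos(C/0.3734) = 1.1342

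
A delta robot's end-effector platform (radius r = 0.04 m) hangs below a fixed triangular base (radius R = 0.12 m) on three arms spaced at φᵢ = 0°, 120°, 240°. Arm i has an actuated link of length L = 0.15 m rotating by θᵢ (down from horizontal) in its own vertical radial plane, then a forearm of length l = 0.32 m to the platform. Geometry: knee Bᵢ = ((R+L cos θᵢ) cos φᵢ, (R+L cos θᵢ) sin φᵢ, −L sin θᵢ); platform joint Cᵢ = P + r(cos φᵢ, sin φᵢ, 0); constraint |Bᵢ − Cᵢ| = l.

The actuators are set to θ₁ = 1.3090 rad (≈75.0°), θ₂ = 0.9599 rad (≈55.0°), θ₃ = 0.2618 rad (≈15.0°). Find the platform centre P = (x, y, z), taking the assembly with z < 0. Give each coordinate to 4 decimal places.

(-0.1186, -0.0881, -0.3405)

arm 1 at φ=0.0°: ρ1 = 0.1188;  O1 = (0.1188, 0.0000, -0.1449)
O2 = (0.1660·cos120.0°, 0.1660·sin120.0°, -0.1229) = (-0.0830, 0.1438, -0.1229)
O3 = (0.2249·cos240.0°, 0.2249·sin240.0°, -0.0388) = (-0.1124, -0.1948, -0.0388)
eliminate P² terms by subtracting sphere 1 from 2 and 3
[-0.4037 0.2876 0.0440]·P = 0.0076;  [-0.4625 -0.3895 0.2121]·P = 0.0170
Cramer: x(z) = -0.0270+0.2693z;  y(z) = -0.0116+0.2248z
quadratic in z: (1.1231)z²+(0.2061)z+(-0.0600)=0, √Δ=0.5587 → z ∈ {-0.3405, 0.1570}; z = -0.3405 (taking z<0)
x = -0.1186, y = -0.0881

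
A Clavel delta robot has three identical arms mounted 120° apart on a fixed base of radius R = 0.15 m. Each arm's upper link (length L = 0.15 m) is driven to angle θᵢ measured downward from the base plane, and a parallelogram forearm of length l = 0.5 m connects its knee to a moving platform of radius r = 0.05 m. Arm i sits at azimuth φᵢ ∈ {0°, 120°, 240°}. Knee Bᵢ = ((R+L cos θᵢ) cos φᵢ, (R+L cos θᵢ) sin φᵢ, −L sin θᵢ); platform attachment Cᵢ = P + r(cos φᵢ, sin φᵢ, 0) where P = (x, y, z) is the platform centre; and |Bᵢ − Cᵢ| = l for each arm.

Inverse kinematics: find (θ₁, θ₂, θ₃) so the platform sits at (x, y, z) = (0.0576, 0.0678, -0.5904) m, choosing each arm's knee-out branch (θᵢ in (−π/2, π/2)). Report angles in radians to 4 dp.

θ₁ = 0.8724, θ₂ = 0.9597, θ₃ = 1.3086

rotate P by −φ1: (0.0576, 0.0678, -0.5904)
  A cos θ + B sin θ = C:  0.0424·cos θ + -0.5904·sin θ = -0.4249
  θ1 = atan2(B,A) + arccos(C/0.5919) = 0.8724
rotate P by −φ2: (0.0299, -0.0838, -0.5904)
  A cos θ + B sin θ = C:  0.0701·cos θ + -0.5904·sin θ = -0.4433
  γ=atan2(-0.5904,0.0701)=-1.4526;  ψ=arccos(-0.7457)=2.4124;  θ2=γ+ψ≈0.9597
rotate P by −φ3: (-0.0875, 0.0160, -0.5904)
  A=0.1875, B=-0.5904, C=(l²−L²−A²−y'²−z²)/(2L)=-0.5216
  θ3 = atan2(B,A) + arccos(C/0.6195) = 1.3086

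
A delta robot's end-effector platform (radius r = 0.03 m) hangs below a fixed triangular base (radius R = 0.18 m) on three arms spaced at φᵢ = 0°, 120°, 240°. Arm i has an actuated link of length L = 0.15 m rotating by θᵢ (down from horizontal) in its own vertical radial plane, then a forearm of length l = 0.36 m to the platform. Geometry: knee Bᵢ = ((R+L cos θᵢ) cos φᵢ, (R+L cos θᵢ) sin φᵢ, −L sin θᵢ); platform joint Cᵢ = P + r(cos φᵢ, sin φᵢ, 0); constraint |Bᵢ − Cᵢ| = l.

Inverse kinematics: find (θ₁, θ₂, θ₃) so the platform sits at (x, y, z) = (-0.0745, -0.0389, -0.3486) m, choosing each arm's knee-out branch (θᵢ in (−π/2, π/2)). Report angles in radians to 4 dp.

rotate P by −φ1: (-0.0745, -0.0389, -0.3486)
  A cos θ + B sin θ = C:  0.2245·cos θ + -0.3486·sin θ = -0.2211
  γ=atan2(-0.3486,0.2245)=-0.9986;  ψ=arccos(-0.5333)=2.1333;  θ1=γ+ψ≈1.1346
φ2=120.0° → target in arm frame (0.0036, 0.0840)
  A=0.1464, B=-0.3486, C=(l²−L²−A²−y'²−z²)/(2L)=-0.1431
  γ=atan2(-0.3486,0.1464)=-1.1731;  ψ=arccos(-0.3783)=1.9588;  θ2=γ+ψ≈0.7857
arm 3 (φ=240.0°): x'=0.0709, y'=-0.0451
  e−x'=0.0791;  (l²−L²−(e−x')²−y'²−z²)/2L = -0.0757
  γ=atan2(-0.3486,0.0791)=-1.3478;  ψ=arccos(-0.2117)=1.7841;  θ3=γ+ψ≈0.4364

θ₁ = 1.1346, θ₂ = 0.7857, θ₃ = 0.4364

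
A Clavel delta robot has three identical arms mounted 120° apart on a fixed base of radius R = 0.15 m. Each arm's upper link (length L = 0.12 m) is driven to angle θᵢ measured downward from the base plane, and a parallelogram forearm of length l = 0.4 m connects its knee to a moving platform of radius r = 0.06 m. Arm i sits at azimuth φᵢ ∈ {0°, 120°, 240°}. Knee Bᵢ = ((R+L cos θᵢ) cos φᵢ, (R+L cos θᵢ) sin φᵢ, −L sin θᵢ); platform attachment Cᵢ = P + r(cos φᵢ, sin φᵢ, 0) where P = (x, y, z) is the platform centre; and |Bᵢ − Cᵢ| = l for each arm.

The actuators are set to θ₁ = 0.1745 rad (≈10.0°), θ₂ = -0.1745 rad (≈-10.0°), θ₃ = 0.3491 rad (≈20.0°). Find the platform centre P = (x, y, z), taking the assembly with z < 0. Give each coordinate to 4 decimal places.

arm 1 at φ=0.0°: (R−r)+L cos θ1 = 0.2082;  S1 = (0.2082, 0.0000, -0.0208)
φ2=120.0°: virtual centre (-0.1041, 0.1803, 0.0208), radius l
arm 3 at φ=240.0°: (R−r)+L cos θ3 = 0.2028;  S3 = (-0.1014, -0.1756, -0.0410)
subtract pairs → two planes through P
[-0.6245 0.3606 0.0833]·P = 0.0000;  [-0.6191 -0.3512 -0.0404]·P = -0.0010
det = 0.4426;  x = 0.0008+0.0332z,  y = 0.0014+-0.1736z
into |P−S₁|² = l²: 1.0312z² + 0.0274z + -0.1166 = 0;  Δ = 0.4815;  z = -0.3497 or 0.3232 → z<0 root = -0.3497
x = -0.0108, y = 0.0621

(-0.0108, 0.0621, -0.3497)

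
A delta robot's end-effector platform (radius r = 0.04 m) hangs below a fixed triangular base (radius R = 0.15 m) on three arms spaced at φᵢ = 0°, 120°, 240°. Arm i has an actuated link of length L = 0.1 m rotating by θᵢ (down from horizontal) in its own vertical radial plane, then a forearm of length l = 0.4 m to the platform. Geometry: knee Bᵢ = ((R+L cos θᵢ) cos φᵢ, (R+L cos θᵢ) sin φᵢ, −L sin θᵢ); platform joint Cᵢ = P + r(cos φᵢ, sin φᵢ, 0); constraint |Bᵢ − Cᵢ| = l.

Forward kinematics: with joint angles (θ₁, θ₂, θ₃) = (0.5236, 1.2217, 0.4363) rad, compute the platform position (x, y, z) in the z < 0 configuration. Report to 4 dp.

φ1=0.0°: virtual centre (0.1966, 0.0000, -0.0500), radius l
O2 = (0.1442·cos120.0°, 0.1442·sin120.0°, -0.0940) = (-0.0721, 0.1249, -0.0940)
arm 3 at φ=240.0°: ρ3 = 0.2006;  O3 = (-0.1003, -0.1738, -0.0423)
|O₂|²−|O₁|² = -0.0115;  |O₃|²−|O₁|² = 0.0009
plane₁₂: -0.5374x+0.2498y+-0.0879z = -0.0115
det = 0.3351;  x = 0.0113+-0.0797z,  y = -0.0219+0.1807z
quadratic in z: (1.0390)z²+(0.1216)z+(-0.1227)=0, √Δ=0.7243 → z ∈ {-0.4071, 0.2900}; z = -0.4071 (taking z<0)
x = 0.0437, y = -0.0954

(0.0437, -0.0954, -0.4071)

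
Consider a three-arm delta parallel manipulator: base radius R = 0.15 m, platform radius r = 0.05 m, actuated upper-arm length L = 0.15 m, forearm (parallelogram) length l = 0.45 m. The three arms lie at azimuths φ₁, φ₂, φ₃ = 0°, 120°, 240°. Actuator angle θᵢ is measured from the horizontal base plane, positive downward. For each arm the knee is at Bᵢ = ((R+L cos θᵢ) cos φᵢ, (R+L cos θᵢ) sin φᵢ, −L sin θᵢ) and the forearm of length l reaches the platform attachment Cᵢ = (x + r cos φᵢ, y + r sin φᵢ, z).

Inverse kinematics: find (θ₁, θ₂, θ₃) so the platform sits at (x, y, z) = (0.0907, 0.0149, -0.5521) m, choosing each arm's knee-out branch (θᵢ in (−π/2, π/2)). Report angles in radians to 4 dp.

θ₁ = 0.8730, θ₂ = 1.3096, θ₃ = 1.3968

rotate P by −φ1: (0.0907, 0.0149, -0.5521)
  A cos θ + B sin θ = C:  0.0093·cos θ + -0.5521·sin θ = -0.4171
  √(A²+B²)=0.5522;  θ1 = -1.5540+2.4270 ≈ 0.8730
φ2=120.0° → target in arm frame (-0.0324, -0.0860)
  A=0.1324, B=-0.5521, C=(l²−L²−A²−y'²−z²)/(2L)=-0.4992
  √(A²+B²)=0.5678;  θ2 = -1.3354+2.6450 ≈ 1.3096
rotate P by −φ3: (-0.0583, 0.0711, -0.5521)
  e−x'=0.1583;  (l²−L²−(e−x')²−y'²−z²)/2L = -0.5164
  √(A²+B²)=0.5743;  θ3 = -1.2916+2.6885 ≈ 1.3968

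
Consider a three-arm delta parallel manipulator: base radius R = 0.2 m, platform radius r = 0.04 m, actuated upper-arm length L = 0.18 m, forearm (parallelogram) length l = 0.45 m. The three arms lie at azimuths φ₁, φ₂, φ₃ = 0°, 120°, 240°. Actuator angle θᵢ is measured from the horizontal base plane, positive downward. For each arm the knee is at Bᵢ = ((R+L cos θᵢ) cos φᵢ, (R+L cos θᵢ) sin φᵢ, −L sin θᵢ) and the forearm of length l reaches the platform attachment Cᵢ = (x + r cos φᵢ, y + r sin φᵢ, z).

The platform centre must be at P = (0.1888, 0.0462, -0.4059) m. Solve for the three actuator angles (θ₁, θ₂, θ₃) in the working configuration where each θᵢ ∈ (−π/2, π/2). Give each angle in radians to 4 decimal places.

θ₁ = -0.0871, θ₂ = 0.9600, θ₃ = 1.2216

φ1=0.0° → target in arm frame (0.1888, 0.0462)
  A=-0.0288, B=-0.4059, C=(l²−L²−A²−y'²−z²)/(2L)=0.0066
  γ=atan2(-0.4059,-0.0288)=-1.6416;  ψ=arccos(0.0163)=1.5545;  θ1=γ+ψ≈-0.0871
φ2=120.0° → target in arm frame (-0.0544, -0.1866)
  e−x'=0.2144;  (l²−L²−(e−x')²−y'²−z²)/2L = -0.2096
  γ=atan2(-0.4059,0.2144)=-1.0849;  ψ=arccos(-0.4565)=2.0449;  θ2=γ+ψ≈0.9600
rotate P by −φ3: (-0.1344, 0.1404, -0.4059)
  A=0.2944, B=-0.4059, C=(l²−L²−A²−y'²−z²)/(2L)=-0.2807
  √(A²+B²)=0.5014;  θ3 = -0.9433+2.1649 ≈ 1.2216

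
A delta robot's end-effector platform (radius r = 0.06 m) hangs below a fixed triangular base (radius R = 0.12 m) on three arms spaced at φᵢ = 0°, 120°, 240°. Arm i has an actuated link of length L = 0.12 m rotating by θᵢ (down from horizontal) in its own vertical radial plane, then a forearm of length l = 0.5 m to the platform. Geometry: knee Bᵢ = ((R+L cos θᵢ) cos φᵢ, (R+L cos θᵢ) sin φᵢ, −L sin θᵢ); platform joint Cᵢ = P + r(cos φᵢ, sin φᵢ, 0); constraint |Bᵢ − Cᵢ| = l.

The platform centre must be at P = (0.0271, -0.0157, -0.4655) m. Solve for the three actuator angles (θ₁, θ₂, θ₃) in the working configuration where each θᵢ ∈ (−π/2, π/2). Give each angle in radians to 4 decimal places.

arm 1 (φ=0.0°): x'=0.0271, y'=-0.0157
  A=0.0329, B=-0.4655, C=(l²−L²−A²−y'²−z²)/(2L)=0.0733
  √(A²+B²)=0.4667;  θ1 = -1.5002+1.4132 ≈ -0.0871
rotate P by −φ2: (-0.0271, -0.0156, -0.4655)
  A cos θ + B sin θ = C:  0.0871·cos θ + -0.4655·sin θ = 0.0461
  √(A²+B²)=0.4736;  θ2 = -1.3857+1.4732 ≈ 0.0875
rotate P by −φ3: (0.0000, 0.0313, -0.4655)
  A cos θ + B sin θ = C:  0.0600·cos θ + -0.4655·sin θ = 0.0597
  √(A²+B²)=0.4693;  θ3 = -1.4427+1.4432 ≈ 0.0005

θ₁ = -0.0871, θ₂ = 0.0875, θ₃ = 0.0005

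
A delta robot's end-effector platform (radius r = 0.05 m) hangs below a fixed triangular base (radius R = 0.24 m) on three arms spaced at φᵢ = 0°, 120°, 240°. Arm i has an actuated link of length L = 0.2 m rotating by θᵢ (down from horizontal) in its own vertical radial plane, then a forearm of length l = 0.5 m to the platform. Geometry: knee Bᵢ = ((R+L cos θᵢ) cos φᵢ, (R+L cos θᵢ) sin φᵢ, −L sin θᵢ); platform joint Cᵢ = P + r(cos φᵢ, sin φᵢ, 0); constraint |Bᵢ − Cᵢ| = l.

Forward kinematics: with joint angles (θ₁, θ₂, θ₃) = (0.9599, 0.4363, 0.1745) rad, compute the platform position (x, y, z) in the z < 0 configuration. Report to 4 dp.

centre 1 = (0.3047·cos0.0°, 0.3047·sin0.0°, -0.1638) = (0.3047, 0.0000, -0.1638)
φ2=120.0°: virtual centre (-0.1856, 0.3215, -0.0845), radius l
arm 3 at φ=240.0°: e+L cos θ3 = 0.3870;  centre 3 = (-0.1935, -0.3351, -0.0347)
eliminate P² terms by subtracting sphere 1 from 2 and 3
linear system: -0.9807x+0.6430y = 0.0253−0.1586z; -0.9964x+-0.6702y = 0.0313−0.2582z
det = 1.2980;  x = -0.0285+0.2098z,  y = -0.0042+0.0733z
sphere 1 gives Az²+Bz+C=0 with A=1.0494, B=0.1872, C=-0.1121;  B²−4AC=0.5055;  roots -0.4280, 0.2496;  negative root z = -0.4280
x = -0.1183, y = -0.0356

(-0.1183, -0.0356, -0.4280)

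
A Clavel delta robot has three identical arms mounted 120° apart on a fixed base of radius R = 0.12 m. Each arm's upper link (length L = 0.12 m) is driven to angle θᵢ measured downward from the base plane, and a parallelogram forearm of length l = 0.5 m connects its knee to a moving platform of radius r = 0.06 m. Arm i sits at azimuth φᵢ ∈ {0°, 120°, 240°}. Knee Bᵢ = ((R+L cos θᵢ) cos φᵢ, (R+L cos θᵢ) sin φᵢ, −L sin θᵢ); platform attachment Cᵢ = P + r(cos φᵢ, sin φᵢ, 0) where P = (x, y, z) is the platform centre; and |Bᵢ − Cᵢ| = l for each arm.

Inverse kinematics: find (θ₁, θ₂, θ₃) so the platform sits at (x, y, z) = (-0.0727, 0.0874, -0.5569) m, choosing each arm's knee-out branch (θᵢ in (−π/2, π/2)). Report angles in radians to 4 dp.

arm 1 (φ=0.0°): x'=-0.0727, y'=0.0874
  A=0.1327, B=-0.5569, C=(l²−L²−A²−y'²−z²)/(2L)=-0.4158
  √(A²+B²)=0.5725;  θ1 = -1.3369+2.3837 ≈ 1.0468
arm 2 (φ=120.0°): x'=0.1120, y'=0.0193
  A cos θ + B sin θ = C:  -0.0520·cos θ + -0.5569·sin θ = -0.3234
  θ2 = atan2(B,A) + arccos(C/0.5593) = 0.5233
rotate P by −φ3: (-0.0393, -0.1067, -0.5569)
  A cos θ + B sin θ = C:  0.0993·cos θ + -0.5569·sin θ = -0.3991
  √(A²+B²)=0.5657;  θ3 = -1.3943+2.3539 ≈ 0.9597

θ₁ = 1.0468, θ₂ = 0.5233, θ₃ = 0.9597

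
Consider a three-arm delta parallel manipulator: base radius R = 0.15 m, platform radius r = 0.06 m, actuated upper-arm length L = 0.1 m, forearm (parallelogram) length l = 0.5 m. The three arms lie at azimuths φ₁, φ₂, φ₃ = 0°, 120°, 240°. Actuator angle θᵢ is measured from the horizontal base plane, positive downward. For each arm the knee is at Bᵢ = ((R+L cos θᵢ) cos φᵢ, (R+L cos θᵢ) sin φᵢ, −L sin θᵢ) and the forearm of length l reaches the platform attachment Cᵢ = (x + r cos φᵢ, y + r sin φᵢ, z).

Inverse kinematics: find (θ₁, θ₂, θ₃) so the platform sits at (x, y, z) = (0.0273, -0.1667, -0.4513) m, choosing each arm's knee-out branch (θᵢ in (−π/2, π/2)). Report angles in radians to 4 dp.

θ₁ = 0.0875, θ₂ = 0.7854, θ₃ = -0.3491

rotate P by −φ1: (0.0273, -0.1667, -0.4513)
  A cos θ + B sin θ = C:  0.0627·cos θ + -0.4513·sin θ = 0.0230
  θ1 = atan2(B,A) + arccos(C/0.4556) = 0.0875
arm 2 (φ=120.0°): x'=-0.1580, y'=0.0597
  A=0.2480, B=-0.4513, C=(l²−L²−A²−y'²−z²)/(2L)=-0.1437
  θ2 = atan2(B,A) + arccos(C/0.5150) = 0.7854
φ3=240.0° → target in arm frame (0.1307, 0.1070)
  A cos θ + B sin θ = C:  -0.0407·cos θ + -0.4513·sin θ = 0.1161
  θ3 = atan2(B,A) + arccos(C/0.4531) = -0.3491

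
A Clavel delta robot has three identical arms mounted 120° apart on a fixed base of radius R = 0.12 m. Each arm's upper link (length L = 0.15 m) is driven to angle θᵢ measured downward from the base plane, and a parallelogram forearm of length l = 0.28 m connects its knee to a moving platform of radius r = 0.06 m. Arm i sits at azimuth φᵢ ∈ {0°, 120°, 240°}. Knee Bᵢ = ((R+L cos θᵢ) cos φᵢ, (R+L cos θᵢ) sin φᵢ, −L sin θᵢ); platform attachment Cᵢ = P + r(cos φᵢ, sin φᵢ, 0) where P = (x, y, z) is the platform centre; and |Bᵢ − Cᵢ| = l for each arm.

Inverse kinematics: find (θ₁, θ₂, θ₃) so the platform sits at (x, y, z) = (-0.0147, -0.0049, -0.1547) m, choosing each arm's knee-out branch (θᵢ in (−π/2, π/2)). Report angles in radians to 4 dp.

θ₁ = -0.0871, θ₂ = -0.2619, θ₃ = -0.3491

rotate P by −φ1: (-0.0147, -0.0049, -0.1547)
  A cos θ + B sin θ = C:  0.0747·cos θ + -0.1547·sin θ = 0.0879
  √(A²+B²)=0.1718;  θ1 = -1.1209+1.0338 ≈ -0.0871
arm 2 (φ=120.0°): x'=0.0031, y'=0.0152
  A=0.0569, B=-0.1547, C=(l²−L²−A²−y'²−z²)/(2L)=0.0950
  √(A²+B²)=0.1648;  θ2 = -1.2184+0.9565 ≈ -0.2619
φ3=240.0° → target in arm frame (0.0116, -0.0103)
  A cos θ + B sin θ = C:  0.0484·cos θ + -0.1547·sin θ = 0.0984
  γ=atan2(-0.1547,0.0484)=-1.2675;  ψ=arccos(0.6070)=0.9185;  θ3=γ+ψ≈-0.3491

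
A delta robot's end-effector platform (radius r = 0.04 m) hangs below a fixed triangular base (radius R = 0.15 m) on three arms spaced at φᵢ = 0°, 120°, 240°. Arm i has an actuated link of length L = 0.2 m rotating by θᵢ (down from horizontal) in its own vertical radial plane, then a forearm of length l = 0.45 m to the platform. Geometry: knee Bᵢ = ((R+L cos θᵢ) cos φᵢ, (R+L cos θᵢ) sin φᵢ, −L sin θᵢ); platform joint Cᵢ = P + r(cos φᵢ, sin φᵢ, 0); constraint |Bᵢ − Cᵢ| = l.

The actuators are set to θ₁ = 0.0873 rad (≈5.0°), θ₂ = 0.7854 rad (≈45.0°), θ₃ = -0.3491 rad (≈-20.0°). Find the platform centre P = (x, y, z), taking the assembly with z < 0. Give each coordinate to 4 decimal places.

(0.0299, -0.1588, -0.3324)

φ1=0.0°: virtual centre (0.3092, 0.0000, -0.0174), radius l
φ2=120.0°: virtual centre (-0.1257, 0.2177, -0.1414), radius l
φ3=240.0°: virtual centre (-0.1490, -0.2580, 0.0684), radius l
eliminate P² terms by subtracting sphere 1 from 2 and 3
linear system: -0.8699x+0.4355y = -0.0127−-0.2480z; -0.9164x+-0.5160y = -0.0025−0.1717z
det = 0.8480;  x = 0.0090+-0.0627z,  y = -0.0112+0.4441z
sphere 1 gives Az²+Bz+C=0 with A=1.2012, B=0.0626, C=-0.1119;  B²−4AC=0.5417;  roots -0.3324, 0.2803;  negative root z = -0.3324
x = 0.0299, y = -0.1588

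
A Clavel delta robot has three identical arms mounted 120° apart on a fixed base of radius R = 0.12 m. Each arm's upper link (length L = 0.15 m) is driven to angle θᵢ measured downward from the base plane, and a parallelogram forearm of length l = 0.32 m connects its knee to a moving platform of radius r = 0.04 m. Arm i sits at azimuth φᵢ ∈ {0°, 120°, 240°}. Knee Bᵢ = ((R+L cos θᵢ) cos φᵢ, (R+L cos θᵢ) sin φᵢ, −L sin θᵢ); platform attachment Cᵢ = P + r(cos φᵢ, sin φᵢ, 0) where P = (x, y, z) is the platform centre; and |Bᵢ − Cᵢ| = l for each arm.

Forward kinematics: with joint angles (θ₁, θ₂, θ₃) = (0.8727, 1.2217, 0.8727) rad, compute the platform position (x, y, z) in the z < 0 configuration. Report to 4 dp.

arm 1 at φ=0.0°: (R−r)+L cos θ1 = 0.1764;  O1 = (0.1764, 0.0000, -0.1149)
O2 = (0.1313·cos120.0°, 0.1313·sin120.0°, -0.1410) = (-0.0657, 0.1137, -0.1410)
φ3=240.0°: virtual centre (-0.0882, -0.1528, -0.1149), radius l
eliminate P² terms by subtracting sphere 1 from 2 and 3
plane₁₂: -0.4841x+0.2274y+-0.0521z = -0.0072
det = 0.2683;  x = 0.0082+-0.0593z,  y = -0.0142+0.1027z
sphere 1 gives Az²+Bz+C=0 with A=1.0141, B=0.2468, C=-0.0607;  B²−4AC=0.3072;  roots -0.3950, 0.1516;  negative root z = -0.3950
x = 0.0316, y = -0.0548

(0.0316, -0.0548, -0.3950)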